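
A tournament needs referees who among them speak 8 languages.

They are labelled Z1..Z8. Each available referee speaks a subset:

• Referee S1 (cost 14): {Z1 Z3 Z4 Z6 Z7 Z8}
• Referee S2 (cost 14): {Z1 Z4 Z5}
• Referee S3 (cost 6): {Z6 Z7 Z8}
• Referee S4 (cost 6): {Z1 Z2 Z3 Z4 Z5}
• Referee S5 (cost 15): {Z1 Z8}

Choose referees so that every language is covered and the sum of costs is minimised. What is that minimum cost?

12

S3, S4 together cover every language (S3 ∪ S4 = {Z1, Z2, Z3, Z4, Z5, Z6, Z7, Z8}); total cost 6 + 6 = 12.
No covering selection has total cost below 12.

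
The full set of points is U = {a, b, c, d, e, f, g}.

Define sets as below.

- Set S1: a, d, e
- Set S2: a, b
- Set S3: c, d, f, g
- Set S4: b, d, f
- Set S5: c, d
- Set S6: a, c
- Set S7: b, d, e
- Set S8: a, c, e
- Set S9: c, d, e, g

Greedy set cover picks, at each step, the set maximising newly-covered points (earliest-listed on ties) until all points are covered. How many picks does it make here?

3

Greedy: pick S3 (covers 4 new) → pick S1 (covers 2 new) → pick S2 (covers 1 new). Total picks: 3.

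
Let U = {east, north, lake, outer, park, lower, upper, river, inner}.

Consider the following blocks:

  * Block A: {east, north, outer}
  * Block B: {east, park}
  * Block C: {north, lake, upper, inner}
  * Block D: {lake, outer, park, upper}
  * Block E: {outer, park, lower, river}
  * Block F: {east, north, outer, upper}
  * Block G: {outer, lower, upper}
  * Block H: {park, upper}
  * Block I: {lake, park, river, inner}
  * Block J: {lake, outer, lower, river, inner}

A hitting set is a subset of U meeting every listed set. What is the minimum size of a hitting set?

The 3 items {east, upper, river} hit every block.
No choice of 2 items meets every block, so 3 is the minimum.

3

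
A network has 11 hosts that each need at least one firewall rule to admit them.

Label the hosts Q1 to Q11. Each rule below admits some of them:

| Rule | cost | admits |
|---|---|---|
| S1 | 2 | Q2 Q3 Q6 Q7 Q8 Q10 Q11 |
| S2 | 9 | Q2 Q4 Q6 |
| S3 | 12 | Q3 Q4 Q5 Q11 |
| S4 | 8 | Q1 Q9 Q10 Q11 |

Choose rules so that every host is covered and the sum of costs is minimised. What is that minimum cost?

22

S1, S3, S4 together cover every host (S1 ∪ S3 ∪ S4 = {Q1, Q2, Q3, Q4, Q5, Q6, Q7, Q8, Q9, Q10, Q11}); total cost 2 + 12 + 8 = 22.
No covering selection has total cost below 22.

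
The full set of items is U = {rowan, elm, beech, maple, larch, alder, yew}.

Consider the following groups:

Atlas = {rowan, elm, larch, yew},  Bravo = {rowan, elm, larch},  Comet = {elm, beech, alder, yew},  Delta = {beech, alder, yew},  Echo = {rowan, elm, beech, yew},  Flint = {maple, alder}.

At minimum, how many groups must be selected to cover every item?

Bravo and Delta and Flint together: Bravo ∪ Delta ∪ Flint = {rowan, elm, beech, maple, larch, alder, yew} — every item is covered.
Only Flint contains maple, so Flint is forced; the remaining 5 items need at least 2 more groups (each remaining group adds at most 4) — so at least 3 groups are needed, and 3 is optimal.

3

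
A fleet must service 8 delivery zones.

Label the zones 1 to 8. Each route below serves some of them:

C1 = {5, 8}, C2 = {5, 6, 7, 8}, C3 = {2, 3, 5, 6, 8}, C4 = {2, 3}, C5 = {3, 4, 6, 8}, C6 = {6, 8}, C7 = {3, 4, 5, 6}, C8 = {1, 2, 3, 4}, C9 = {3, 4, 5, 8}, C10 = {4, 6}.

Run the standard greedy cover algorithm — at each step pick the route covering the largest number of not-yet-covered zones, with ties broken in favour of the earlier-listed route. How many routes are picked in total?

Greedy: pick C3 (covers 5 new) → pick C8 (covers 2 new) → pick C2 (covers 1 new). Total picks: 3.
(The true minimum cover uses only 2 routes, so greedy is not optimal here.)

3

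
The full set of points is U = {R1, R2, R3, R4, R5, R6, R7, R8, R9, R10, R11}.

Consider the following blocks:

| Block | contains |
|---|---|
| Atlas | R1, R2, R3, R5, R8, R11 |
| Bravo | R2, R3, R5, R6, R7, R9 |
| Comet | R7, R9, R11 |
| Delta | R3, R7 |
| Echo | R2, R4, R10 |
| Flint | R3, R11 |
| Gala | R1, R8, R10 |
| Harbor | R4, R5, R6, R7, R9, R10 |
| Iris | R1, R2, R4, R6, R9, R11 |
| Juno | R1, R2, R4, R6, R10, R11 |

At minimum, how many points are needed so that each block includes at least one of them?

3

H = {R3, R10, R11} meets every block (each contains at least one member of H), and |H| = 3.
No choice of 2 points meets every block, so 3 is the minimum.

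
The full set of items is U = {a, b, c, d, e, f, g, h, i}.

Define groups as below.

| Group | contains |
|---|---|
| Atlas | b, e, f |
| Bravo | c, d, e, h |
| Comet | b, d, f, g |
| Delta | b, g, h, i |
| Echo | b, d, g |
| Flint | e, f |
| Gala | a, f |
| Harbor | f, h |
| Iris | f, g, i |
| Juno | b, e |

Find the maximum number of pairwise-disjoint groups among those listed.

Bravo, Iris are pairwise disjoint (Bravo={c,d,e,h}; Iris={f,g,i}).
Every remaining group overlaps one of these, and no 3 of the listed groups are pairwise disjoint, so 2 is the maximum.

2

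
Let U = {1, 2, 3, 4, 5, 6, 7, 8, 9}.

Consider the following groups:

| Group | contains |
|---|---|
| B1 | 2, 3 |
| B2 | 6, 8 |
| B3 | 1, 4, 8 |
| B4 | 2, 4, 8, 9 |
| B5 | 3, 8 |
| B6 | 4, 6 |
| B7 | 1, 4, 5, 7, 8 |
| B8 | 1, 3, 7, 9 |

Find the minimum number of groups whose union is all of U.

B2, B4, B7, and B8 cover everything between them: the union {1, 2, 3, 4, 5, 6, 7, 8, 9} is all of U.
No 3 of the 8 groups cover everything (all 56 combinations miss at least one element), so 4 is optimal.

4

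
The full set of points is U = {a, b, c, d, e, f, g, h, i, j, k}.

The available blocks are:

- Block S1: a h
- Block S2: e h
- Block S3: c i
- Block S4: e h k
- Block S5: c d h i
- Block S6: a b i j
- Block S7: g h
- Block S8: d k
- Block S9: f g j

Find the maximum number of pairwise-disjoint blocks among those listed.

S1, S3, S8, S9 are pairwise disjoint (S1={a,h}; S3={c,i}; S8={d,k}; S9={f,g,j}).
Every remaining block overlaps one of these, and no 5 of the listed blocks are pairwise disjoint, so 4 is the maximum.

4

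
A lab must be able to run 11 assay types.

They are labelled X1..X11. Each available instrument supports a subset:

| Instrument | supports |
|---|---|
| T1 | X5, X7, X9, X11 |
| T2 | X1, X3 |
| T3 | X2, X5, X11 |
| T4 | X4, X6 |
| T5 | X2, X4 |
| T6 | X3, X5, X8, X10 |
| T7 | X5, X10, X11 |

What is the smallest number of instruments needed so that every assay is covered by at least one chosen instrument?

Take {T1, T2, T4, T5, T6}. Their union is {X1, X2, X3, X4, X5, X6, X7, X8, X9, X10, X11}, which is all 11 assays.
No 4 of the 7 instruments cover everything (all 35 combinations miss at least one assay), so 5 is optimal.

5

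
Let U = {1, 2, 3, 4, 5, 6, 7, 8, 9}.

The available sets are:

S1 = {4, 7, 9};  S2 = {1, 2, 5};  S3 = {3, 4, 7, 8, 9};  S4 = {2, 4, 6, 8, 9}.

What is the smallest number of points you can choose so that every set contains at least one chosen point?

H = {4, 5} meets every set (each contains at least one member of H), and |H| = 2.
The sets S1, S2 are pairwise disjoint, so any hitting set needs a separate point for each — at least 2. Hence 2 is optimal.

2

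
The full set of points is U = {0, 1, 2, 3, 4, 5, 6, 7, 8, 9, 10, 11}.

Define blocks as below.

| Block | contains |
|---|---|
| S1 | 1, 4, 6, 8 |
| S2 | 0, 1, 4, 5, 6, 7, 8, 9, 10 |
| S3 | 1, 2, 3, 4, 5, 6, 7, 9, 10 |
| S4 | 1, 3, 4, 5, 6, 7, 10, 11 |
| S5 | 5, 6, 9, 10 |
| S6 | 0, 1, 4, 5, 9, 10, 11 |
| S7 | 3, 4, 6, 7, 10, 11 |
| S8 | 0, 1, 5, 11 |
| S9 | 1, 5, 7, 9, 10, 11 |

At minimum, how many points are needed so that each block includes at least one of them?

2

Take H = {5, 6}. Each listed block contains at least one of these, so H is a hitting set of size 2.
No single point lies in every block, so at least 2 are needed and 2 is optimal.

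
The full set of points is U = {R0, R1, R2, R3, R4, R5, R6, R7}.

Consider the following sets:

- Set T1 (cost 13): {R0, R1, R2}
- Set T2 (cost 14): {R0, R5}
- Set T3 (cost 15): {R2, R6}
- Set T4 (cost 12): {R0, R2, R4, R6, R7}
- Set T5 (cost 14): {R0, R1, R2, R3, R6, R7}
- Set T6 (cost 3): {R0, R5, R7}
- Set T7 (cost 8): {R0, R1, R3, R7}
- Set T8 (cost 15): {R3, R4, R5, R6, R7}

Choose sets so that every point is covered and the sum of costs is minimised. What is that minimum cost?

23

T4, T6, T7 together cover every point (T4 ∪ T6 ∪ T7 = {R0, R1, R2, R3, R4, R5, R6, R7}); total cost 12 + 3 + 8 = 23.
The greedy pick T6, T5, T4 costs 29; no covering selection beats 23.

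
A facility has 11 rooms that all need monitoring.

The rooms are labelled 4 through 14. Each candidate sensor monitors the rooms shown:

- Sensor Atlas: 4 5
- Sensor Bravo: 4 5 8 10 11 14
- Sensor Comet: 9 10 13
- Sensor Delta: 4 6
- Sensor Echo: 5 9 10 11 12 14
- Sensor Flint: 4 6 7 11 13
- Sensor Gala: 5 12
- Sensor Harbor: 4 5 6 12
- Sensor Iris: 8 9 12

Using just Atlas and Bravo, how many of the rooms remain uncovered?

5

Union of Atlas, Bravo = {4, 5, 8, 10, 11, 14}.
Not covered: 6, 7, 9, 12, 13 — 5 rooms.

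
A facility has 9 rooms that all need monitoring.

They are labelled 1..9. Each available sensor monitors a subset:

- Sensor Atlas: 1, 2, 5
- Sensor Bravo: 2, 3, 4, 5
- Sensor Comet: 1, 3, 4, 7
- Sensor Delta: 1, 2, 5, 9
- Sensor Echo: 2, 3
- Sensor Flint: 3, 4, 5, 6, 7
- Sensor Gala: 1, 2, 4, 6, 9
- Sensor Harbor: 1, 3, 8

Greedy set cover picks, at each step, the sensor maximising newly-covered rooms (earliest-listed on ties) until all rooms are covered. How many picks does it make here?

3

Greedy: pick Flint (covers 5 new) → pick Delta (covers 3 new) → pick Harbor (covers 1 new). Total picks: 3.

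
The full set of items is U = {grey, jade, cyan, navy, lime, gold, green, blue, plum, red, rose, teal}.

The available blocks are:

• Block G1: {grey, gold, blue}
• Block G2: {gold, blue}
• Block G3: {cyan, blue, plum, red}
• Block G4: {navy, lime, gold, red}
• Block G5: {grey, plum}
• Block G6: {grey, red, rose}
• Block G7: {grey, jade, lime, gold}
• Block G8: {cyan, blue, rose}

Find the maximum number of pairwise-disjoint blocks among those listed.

3

G4, G5, G8 are pairwise disjoint (G4={navy,lime,gold,red}; G5={grey,plum}; G8={cyan,blue,rose}).
Every remaining block overlaps one of these, and no 4 of the listed blocks are pairwise disjoint, so 3 is the maximum.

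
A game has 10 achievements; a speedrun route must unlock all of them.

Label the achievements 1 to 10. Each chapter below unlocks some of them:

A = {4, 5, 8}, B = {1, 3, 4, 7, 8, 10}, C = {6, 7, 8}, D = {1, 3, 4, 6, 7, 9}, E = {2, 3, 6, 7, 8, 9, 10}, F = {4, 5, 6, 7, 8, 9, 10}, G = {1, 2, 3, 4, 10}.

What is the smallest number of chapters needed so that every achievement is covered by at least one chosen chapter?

Take {F, G}. Their union is {1, 2, 3, 4, 5, 6, 7, 8, 9, 10}, which is all 10 achievements.
No single chapter has all 10 achievements (the largest, E, has 7), so 2 is optimal.

2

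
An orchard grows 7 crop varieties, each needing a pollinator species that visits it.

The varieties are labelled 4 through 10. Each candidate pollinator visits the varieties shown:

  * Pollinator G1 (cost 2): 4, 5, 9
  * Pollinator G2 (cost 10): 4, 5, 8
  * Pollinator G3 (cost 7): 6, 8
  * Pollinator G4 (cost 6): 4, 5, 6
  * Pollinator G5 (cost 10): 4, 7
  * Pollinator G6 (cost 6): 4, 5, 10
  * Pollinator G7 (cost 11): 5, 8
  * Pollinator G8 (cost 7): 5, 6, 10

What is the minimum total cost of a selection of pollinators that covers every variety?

G1, G3, G5, G6 together cover every variety (G1 ∪ G3 ∪ G5 ∪ G6 = {4, 5, 6, 7, 8, 9, 10}); total cost 2 + 7 + 10 + 6 = 25.
No covering selection has total cost below 25.

25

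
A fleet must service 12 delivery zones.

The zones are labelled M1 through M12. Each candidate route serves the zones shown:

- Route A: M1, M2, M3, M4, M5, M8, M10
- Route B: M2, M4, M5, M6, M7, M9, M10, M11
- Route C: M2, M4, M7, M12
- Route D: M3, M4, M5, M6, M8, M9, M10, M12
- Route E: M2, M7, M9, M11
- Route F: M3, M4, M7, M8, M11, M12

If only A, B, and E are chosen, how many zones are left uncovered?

1

Union of A, B, E = {M1, M2, M3, M4, M5, M6, M7, M8, M9, M10, M11}.
Not covered: M12 — 1 zone.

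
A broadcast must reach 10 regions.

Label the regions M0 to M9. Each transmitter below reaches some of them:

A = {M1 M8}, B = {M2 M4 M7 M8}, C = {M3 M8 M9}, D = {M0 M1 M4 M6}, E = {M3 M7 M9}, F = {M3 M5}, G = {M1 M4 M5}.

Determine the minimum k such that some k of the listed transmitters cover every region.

Take {B, C, D, G}. Their union is {M0, M1, M2, M3, M4, M5, M6, M7, M8, M9}, which is all 10 regions.
No 3 of the 7 transmitters cover everything (all 35 combinations miss at least one region), so 4 is optimal.

4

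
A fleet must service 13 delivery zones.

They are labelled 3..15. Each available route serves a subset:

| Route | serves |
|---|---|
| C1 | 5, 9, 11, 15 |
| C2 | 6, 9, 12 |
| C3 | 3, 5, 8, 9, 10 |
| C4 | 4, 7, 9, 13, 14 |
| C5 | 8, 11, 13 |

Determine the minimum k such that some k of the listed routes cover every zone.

4

Take {C1, C2, C3, C4}. Their union is {3, 4, 5, 6, 7, 8, 9, 10, 11, 12, 13, 14, 15}, which is all 13 zones.
Only C2 contains 6, so C2 is forced; the remaining 10 zones need at least 3 more routes (each remaining route adds at most 4) — so at least 4 routes are needed, and 4 is optimal.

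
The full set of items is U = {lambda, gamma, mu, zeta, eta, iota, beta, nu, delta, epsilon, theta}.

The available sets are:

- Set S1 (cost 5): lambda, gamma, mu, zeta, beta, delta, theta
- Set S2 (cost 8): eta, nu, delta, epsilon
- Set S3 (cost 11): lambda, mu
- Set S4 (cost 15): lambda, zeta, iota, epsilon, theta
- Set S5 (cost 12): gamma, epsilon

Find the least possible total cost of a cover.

28

S1, S2, S4 together cover every item (S1 ∪ S2 ∪ S4 = {lambda, gamma, mu, zeta, eta, iota, beta, nu, delta, epsilon, theta}); total cost 5 + 8 + 15 = 28.
No covering selection has total cost below 28.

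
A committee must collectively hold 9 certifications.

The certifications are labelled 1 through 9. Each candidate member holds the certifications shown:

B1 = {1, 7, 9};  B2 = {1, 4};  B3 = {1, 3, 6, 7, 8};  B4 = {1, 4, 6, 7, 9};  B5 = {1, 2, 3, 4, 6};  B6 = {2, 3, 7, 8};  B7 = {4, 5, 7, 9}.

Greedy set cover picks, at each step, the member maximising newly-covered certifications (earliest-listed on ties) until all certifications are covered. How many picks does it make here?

3

Greedy: pick B3 (covers 5 new) → pick B7 (covers 3 new) → pick B5 (covers 1 new). Total picks: 3.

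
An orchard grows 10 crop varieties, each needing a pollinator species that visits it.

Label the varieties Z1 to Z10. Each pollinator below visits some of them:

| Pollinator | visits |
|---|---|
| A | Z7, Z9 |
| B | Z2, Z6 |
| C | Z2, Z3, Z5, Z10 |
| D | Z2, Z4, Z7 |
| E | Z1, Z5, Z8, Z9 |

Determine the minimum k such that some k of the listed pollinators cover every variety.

B and C and D and E together: B ∪ C ∪ D ∪ E = {Z1, Z2, Z3, Z4, Z5, Z6, Z7, Z8, Z9, Z10} — every variety is covered.
No 3 of the 5 pollinators cover everything (all 10 combinations miss at least one variety), so 4 is optimal.

4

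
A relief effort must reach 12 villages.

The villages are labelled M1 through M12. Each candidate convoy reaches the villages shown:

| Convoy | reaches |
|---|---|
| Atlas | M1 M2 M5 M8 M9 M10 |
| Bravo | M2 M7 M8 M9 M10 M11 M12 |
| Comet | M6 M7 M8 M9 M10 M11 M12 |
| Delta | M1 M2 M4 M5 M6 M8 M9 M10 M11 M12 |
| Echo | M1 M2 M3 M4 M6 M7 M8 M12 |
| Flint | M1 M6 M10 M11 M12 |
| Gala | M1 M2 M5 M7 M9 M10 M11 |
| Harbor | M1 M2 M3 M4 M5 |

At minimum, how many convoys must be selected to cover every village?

Comet and Harbor together: Comet ∪ Harbor = {M1, M2, M3, M4, M5, M6, M7, M8, M9, M10, M11, M12} — every village is covered.
No single convoy has all 12 villages (the largest, Delta, has 10), so 2 is optimal.

2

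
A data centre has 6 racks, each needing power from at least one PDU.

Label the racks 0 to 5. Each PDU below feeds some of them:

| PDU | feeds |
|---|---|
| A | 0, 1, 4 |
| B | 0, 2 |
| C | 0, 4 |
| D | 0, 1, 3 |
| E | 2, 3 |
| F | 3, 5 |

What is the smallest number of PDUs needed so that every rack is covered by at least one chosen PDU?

3

Take {A, E, F}. Their union is {0, 1, 2, 3, 4, 5}, which is all 6 racks.
Only F contains 5, so F is forced; the remaining 4 racks need at least 2 more PDUs (each remaining PDU adds at most 3) — so at least 3 PDUs are needed, and 3 is optimal.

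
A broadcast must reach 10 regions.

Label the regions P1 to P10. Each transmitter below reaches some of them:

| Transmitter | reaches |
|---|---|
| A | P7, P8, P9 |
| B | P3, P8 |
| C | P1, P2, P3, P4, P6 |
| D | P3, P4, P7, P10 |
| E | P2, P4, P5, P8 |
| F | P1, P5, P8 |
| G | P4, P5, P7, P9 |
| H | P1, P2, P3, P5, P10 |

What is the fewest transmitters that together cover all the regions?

Take {A, C, H}. Their union is {P1, P2, P3, P4, P5, P6, P7, P8, P9, P10}, which is all 10 regions.
Only C contains P6, so C is forced; the remaining 5 regions need at least 2 more transmitters (each remaining transmitter adds at most 3) — so at least 3 transmitters are needed, and 3 is optimal.

3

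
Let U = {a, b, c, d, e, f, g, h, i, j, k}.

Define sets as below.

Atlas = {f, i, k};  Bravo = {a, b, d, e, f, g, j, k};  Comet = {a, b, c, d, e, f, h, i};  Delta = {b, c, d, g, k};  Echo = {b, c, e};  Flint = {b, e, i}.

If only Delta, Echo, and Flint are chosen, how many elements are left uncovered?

Union of Delta, Echo, Flint = {b, c, d, e, g, i, k}.
Not covered: a, f, h, j — 4 elements.

4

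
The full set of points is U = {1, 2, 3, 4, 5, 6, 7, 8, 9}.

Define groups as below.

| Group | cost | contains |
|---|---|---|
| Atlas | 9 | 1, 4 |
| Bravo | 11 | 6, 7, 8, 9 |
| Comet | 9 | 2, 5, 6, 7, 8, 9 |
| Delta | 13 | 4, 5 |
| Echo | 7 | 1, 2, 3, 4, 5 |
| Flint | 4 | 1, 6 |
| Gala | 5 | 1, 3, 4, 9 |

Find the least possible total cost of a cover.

14

Comet, Gala together cover every point (Comet ∪ Gala = {1, 2, 3, 4, 5, 6, 7, 8, 9}); total cost 9 + 5 = 14.
No covering selection has total cost below 14.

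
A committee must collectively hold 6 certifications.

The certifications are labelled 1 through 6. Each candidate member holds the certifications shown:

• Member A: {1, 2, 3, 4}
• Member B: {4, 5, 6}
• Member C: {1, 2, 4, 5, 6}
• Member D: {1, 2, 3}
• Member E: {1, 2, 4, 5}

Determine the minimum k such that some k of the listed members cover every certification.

2

A and B together: A ∪ B = {1, 2, 3, 4, 5, 6} — every certification is covered.
No single member has all 6 certifications (the largest, C, has 5), so 2 is optimal.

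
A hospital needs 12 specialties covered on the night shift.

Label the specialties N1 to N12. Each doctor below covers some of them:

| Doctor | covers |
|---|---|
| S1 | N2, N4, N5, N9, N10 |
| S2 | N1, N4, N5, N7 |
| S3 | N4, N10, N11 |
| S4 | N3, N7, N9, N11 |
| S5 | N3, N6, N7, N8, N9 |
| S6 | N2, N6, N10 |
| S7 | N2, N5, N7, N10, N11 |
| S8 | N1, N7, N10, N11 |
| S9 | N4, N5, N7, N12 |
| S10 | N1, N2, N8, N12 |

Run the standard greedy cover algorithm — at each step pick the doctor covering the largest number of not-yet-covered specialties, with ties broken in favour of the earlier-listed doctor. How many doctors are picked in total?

4

Greedy: pick S1 (covers 5 new) → pick S5 (covers 4 new) → pick S8 (covers 2 new) → pick S9 (covers 1 new). Total picks: 4.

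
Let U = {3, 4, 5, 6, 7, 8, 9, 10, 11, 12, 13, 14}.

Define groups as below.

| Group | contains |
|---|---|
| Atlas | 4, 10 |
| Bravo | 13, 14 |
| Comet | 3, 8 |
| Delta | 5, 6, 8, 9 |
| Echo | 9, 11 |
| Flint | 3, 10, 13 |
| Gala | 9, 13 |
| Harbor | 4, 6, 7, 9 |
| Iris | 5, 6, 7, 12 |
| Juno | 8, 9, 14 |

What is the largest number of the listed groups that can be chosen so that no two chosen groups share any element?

Atlas, Bravo, Comet, Echo, Iris are pairwise disjoint (Atlas={4,10}; Bravo={13,14}; Comet={3,8}; Echo={9,11}; Iris={5,6,7,12}).
Every remaining group overlaps one of these, and no 6 of the listed groups are pairwise disjoint, so 5 is the maximum.

5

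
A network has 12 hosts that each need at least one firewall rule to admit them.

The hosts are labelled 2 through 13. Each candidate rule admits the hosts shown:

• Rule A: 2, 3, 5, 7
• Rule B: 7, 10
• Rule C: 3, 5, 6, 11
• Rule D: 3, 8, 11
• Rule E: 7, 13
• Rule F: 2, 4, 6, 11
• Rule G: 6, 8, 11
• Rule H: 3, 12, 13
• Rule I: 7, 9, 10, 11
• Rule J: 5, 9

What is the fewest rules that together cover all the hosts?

Take {C, F, G, H, I}. Their union is {2, 3, 4, 5, 6, 7, 8, 9, 10, 11, 12, 13}, which is all 12 hosts.
No 4 of the 10 rules cover everything (all 210 combinations miss at least one host), so 5 is optimal.

5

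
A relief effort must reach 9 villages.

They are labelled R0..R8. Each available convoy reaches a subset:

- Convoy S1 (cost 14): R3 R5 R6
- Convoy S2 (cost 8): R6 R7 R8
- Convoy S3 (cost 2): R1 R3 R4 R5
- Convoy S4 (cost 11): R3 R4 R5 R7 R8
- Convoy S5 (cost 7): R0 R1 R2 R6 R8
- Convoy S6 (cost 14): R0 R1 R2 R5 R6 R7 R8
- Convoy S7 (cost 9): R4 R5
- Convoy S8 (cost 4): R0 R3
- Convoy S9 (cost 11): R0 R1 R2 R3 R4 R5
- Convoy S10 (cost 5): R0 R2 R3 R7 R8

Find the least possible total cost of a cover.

S3, S5, S10 together cover every village (S3 ∪ S5 ∪ S10 = {R0, R1, R2, R3, R4, R5, R6, R7, R8}); total cost 2 + 7 + 5 = 14.
No covering selection has total cost below 14.

14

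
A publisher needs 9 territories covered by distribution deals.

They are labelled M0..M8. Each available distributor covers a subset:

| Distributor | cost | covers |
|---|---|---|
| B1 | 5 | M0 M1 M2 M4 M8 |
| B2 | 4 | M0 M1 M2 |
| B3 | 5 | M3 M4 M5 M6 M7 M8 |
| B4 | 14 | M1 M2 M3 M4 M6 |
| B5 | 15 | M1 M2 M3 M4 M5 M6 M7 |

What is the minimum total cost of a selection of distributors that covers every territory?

B2, B3 together cover every territory (B2 ∪ B3 = {M0, M1, M2, M3, M4, M5, M6, M7, M8}); total cost 4 + 5 = 9.
No covering selection has total cost below 9.

9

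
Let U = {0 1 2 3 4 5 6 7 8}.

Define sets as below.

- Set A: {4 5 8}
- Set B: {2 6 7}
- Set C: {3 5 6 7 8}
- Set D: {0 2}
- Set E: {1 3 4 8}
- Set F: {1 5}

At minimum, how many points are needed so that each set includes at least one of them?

3

Take H = {2, 3, 5}. Each listed set contains at least one of these, so H is a hitting set of size 3.
No choice of 2 points meets every set, so 3 is the minimum.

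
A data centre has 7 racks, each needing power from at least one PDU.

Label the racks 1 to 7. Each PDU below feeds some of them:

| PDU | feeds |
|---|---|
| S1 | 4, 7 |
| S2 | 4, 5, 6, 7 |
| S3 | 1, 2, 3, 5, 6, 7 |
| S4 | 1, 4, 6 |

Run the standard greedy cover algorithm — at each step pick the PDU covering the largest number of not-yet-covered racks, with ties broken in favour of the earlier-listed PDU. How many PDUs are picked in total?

2

Greedy: pick S3 (covers 6 new) → pick S1 (covers 1 new). Total picks: 2.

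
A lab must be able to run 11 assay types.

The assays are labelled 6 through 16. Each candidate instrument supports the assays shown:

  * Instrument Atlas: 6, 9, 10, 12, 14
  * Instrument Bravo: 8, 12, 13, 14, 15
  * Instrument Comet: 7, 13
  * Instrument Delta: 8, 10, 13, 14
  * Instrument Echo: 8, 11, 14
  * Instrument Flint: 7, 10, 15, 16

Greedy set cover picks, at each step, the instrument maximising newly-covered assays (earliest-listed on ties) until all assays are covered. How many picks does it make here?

Greedy: pick Atlas (covers 5 new) → pick Bravo (covers 3 new) → pick Flint (covers 2 new) → pick Echo (covers 1 new). Total picks: 4.

4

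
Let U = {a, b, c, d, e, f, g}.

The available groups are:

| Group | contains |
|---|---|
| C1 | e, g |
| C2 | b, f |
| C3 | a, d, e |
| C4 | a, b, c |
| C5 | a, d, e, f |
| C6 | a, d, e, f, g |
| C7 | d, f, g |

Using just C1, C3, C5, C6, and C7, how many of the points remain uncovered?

Union of C1, C3, C5, C6, C7 = {a, d, e, f, g}.
Not covered: b, c — 2 points.

2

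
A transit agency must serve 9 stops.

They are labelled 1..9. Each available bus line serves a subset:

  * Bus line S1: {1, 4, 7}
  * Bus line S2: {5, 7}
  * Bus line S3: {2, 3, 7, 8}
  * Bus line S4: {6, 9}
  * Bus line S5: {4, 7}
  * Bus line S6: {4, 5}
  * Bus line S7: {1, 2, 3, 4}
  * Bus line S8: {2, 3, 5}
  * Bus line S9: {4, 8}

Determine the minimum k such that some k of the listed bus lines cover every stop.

4

Take {S1, S3, S4, S8}. Their union is {1, 2, 3, 4, 5, 6, 7, 8, 9}, which is all 9 stops.
No 3 of the 9 bus lines cover everything (all 84 combinations miss at least one stop), so 4 is optimal.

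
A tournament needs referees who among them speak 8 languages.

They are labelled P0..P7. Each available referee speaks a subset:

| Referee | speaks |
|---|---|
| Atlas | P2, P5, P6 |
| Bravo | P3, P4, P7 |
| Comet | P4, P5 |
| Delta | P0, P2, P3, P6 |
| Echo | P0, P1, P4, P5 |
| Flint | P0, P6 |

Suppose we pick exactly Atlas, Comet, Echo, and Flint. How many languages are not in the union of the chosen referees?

Union of Atlas, Comet, Echo, Flint = {P0, P1, P2, P4, P5, P6}.
Not covered: P3, P7 — 2 languages.

2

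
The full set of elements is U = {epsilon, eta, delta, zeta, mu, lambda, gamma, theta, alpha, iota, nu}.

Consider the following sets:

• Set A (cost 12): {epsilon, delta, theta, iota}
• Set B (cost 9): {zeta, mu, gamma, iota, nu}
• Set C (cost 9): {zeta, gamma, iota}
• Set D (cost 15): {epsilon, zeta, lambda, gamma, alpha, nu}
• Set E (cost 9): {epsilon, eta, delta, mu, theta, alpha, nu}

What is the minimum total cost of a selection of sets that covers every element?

33

C, D, E together cover every element (C ∪ D ∪ E = {epsilon, eta, delta, zeta, mu, lambda, gamma, theta, alpha, iota, nu}); total cost 9 + 15 + 9 = 33.
No covering selection has total cost below 33.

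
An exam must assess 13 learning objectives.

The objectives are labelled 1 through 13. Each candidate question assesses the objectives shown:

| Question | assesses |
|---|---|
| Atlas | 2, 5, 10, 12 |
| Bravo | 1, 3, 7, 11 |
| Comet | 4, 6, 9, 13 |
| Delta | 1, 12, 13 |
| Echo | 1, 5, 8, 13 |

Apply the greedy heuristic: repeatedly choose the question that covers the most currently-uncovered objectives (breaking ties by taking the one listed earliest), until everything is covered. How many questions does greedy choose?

Greedy: pick Atlas (covers 4 new) → pick Bravo (covers 4 new) → pick Comet (covers 4 new) → pick Echo (covers 1 new). Total picks: 4.

4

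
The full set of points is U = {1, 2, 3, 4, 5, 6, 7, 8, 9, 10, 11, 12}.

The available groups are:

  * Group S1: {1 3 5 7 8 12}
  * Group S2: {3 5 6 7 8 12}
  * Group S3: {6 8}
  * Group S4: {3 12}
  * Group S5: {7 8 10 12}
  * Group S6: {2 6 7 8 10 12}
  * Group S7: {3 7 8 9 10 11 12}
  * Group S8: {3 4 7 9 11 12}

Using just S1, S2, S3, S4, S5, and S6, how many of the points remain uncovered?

Union of S1, S2, S3, S4, S5, S6 = {1, 2, 3, 5, 6, 7, 8, 10, 12}.
Not covered: 4, 9, 11 — 3 points.

3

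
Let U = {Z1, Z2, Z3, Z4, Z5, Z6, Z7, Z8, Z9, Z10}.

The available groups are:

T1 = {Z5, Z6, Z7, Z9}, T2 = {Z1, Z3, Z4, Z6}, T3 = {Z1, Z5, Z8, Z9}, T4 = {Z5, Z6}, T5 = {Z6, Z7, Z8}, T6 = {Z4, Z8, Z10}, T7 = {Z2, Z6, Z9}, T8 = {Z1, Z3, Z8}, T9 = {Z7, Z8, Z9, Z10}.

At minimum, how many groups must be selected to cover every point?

4

Take {T2, T4, T7, T9}. Their union is {Z1, Z2, Z3, Z4, Z5, Z6, Z7, Z8, Z9, Z10}, which is all 10 points.
Only T7 contains Z2, so T7 is forced; the remaining 7 points need at least 3 more groups (each remaining group adds at most 3) — so at least 4 groups are needed, and 4 is optimal.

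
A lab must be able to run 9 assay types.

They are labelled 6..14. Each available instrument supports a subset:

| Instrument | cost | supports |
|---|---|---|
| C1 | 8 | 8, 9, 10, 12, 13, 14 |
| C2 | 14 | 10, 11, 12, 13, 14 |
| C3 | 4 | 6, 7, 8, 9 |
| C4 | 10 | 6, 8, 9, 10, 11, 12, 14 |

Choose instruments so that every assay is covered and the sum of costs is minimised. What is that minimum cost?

18

C2, C3 together cover every assay (C2 ∪ C3 = {6, 7, 8, 9, 10, 11, 12, 13, 14}); total cost 14 + 4 = 18.
The greedy pick C3, C1, C4 costs 22; no covering selection beats 18.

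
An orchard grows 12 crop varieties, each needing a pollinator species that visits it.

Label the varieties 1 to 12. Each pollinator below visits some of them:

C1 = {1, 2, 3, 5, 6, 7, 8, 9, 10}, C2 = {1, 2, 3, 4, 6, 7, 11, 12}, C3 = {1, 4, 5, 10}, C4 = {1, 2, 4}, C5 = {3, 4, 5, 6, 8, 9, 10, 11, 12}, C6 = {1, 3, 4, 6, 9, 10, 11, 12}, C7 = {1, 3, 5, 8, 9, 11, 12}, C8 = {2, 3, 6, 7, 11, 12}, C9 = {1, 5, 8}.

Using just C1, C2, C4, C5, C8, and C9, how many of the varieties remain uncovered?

0

Union of C1, C2, C4, C5, C8, C9 = {1, 2, 3, 4, 5, 6, 7, 8, 9, 10, 11, 12} — that's every variety, so 0 are uncovered.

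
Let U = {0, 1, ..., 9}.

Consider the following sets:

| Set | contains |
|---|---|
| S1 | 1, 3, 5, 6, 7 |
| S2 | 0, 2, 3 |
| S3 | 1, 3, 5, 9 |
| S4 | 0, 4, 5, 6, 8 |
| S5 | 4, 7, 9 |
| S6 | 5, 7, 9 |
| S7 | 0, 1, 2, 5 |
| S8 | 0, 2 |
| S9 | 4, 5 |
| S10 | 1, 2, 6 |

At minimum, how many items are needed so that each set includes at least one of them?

3

H = {2, 4, 5} meets every set (each contains at least one member of H), and |H| = 3.
No choice of 2 items meets every set, so 3 is the minimum.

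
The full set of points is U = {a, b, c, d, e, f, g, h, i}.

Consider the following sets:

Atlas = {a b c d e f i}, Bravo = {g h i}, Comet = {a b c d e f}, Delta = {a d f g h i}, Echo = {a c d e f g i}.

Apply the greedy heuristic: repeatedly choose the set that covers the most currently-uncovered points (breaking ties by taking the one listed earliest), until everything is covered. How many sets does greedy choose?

2

Greedy: pick Atlas (covers 7 new) → pick Bravo (covers 2 new). Total picks: 2.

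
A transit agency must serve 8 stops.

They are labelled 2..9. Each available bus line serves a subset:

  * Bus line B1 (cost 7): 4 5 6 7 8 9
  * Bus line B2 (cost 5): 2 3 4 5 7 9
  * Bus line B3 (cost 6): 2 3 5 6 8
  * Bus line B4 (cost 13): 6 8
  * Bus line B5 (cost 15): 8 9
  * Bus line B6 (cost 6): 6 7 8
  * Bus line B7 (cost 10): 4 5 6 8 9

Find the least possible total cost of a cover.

B2, B6 together cover every stop (B2 ∪ B6 = {2, 3, 4, 5, 6, 7, 8, 9}); total cost 5 + 6 = 11.
No covering selection has total cost below 11.

11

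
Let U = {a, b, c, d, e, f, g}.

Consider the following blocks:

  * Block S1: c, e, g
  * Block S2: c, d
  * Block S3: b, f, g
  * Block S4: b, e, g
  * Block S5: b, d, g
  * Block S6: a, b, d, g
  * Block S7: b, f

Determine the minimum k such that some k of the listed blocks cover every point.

S1 and S3 and S6 together: S1 ∪ S3 ∪ S6 = {a, b, c, d, e, f, g} — every point is covered.
Only S6 contains a, so S6 is forced; the remaining 3 points need at least 2 more blocks (each remaining block adds at most 2) — so at least 3 blocks are needed, and 3 is optimal.

3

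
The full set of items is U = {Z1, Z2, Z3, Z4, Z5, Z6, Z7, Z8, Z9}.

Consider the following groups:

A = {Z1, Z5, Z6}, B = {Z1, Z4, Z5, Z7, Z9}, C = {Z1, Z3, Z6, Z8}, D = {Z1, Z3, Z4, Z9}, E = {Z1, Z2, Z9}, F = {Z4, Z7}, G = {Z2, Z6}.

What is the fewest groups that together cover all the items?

Take {B, C, G}. Their union is {Z1, Z2, Z3, Z4, Z5, Z6, Z7, Z8, Z9}, which is all 9 items.
Only C contains Z8, so C is forced; the remaining 5 items need at least 2 more groups (each remaining group adds at most 4) — so at least 3 groups are needed, and 3 is optimal.

3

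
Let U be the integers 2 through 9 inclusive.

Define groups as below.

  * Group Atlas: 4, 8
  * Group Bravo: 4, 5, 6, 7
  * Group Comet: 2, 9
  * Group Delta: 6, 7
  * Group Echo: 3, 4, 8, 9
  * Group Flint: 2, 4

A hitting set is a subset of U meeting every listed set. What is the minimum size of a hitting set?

H = {4, 7, 9} meets every group (each contains at least one member of H), and |H| = 3.
The groups Atlas, Comet, Delta are pairwise disjoint, so any hitting set needs a separate item for each — at least 3. Hence 3 is optimal.

3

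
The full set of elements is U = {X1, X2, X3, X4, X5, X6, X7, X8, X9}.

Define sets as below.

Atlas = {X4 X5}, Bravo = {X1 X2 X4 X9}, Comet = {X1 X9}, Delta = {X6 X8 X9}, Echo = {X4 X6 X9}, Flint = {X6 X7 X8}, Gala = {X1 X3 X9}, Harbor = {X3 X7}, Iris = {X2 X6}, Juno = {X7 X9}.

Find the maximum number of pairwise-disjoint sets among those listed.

Atlas, Comet, Harbor, Iris are pairwise disjoint (Atlas={X4,X5}; Comet={X1,X9}; Harbor={X3,X7}; Iris={X2,X6}).
Every remaining set overlaps one of these, and no 5 of the listed sets are pairwise disjoint, so 4 is the maximum.

4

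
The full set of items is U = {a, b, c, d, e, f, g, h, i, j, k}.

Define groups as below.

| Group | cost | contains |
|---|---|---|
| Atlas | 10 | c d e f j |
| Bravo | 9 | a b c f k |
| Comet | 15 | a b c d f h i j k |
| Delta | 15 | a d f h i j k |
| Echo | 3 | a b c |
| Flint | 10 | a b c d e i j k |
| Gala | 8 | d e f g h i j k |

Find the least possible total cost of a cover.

11

Echo, Gala together cover every item (Echo ∪ Gala = {a, b, c, d, e, f, g, h, i, j, k}); total cost 3 + 8 = 11.
No covering selection has total cost below 11.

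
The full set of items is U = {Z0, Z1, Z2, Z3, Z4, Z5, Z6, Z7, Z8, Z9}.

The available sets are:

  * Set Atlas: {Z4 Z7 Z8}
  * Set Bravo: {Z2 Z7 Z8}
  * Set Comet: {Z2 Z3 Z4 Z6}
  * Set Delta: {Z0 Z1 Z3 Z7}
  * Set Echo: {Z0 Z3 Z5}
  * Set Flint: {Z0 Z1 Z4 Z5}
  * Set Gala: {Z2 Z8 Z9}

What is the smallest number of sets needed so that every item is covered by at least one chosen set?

4

Comet and Delta and Flint and Gala together: Comet ∪ Delta ∪ Flint ∪ Gala = {Z0, Z1, Z2, Z3, Z4, Z5, Z6, Z7, Z8, Z9} — every item is covered.
No 3 of the 7 sets cover everything (all 35 combinations miss at least one item), so 4 is optimal.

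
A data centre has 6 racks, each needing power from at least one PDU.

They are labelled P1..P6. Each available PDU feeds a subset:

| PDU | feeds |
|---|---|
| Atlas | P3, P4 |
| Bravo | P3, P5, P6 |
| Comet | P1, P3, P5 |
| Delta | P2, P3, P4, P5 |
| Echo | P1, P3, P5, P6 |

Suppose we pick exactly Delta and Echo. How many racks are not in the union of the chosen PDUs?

Union of Delta, Echo = {P1, P2, P3, P4, P5, P6} — that's every rack, so 0 are uncovered.

0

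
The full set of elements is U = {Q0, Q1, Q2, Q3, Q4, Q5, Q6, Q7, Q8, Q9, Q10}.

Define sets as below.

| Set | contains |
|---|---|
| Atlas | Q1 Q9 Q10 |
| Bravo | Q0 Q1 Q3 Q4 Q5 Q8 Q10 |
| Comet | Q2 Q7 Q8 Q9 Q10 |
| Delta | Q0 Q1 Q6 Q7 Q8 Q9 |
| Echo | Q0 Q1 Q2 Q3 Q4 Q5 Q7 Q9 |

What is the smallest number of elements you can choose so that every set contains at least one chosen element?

2

H = {Q9, Q10} meets every set (each contains at least one member of H), and |H| = 2.
No single element lies in every set, so at least 2 are needed and 2 is optimal.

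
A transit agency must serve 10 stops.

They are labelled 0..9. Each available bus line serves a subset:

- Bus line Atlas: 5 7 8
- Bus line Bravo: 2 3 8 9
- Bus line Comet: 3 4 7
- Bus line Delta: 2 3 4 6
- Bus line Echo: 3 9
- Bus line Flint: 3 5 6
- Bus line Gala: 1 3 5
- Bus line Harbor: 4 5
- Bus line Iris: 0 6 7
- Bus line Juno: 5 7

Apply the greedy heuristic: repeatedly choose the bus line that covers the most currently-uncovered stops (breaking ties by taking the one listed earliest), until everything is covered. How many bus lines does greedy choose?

4

Greedy: pick Bravo (covers 4 new) → pick Iris (covers 3 new) → pick Gala (covers 2 new) → pick Comet (covers 1 new). Total picks: 4.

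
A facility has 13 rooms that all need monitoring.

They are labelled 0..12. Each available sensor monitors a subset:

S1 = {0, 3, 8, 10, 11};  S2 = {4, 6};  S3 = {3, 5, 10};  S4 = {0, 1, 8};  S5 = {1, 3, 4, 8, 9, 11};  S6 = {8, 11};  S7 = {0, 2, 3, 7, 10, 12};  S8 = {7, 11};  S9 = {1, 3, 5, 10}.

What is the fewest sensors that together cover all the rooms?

S2 and S3 and S5 and S7 together: S2 ∪ S3 ∪ S5 ∪ S7 = {0, 1, 2, 3, 4, 5, 6, 7, 8, 9, 10, 11, 12} — every room is covered.
No 3 of the 9 sensors cover everything (all 84 combinations miss at least one room), so 4 is optimal.

4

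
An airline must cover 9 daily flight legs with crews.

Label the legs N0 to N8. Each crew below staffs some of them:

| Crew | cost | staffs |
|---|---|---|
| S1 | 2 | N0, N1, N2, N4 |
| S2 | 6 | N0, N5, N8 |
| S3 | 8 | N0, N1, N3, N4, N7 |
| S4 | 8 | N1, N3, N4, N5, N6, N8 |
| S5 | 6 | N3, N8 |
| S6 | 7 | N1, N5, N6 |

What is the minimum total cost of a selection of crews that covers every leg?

18

S1, S3, S4 together cover every leg (S1 ∪ S3 ∪ S4 = {N0, N1, N2, N3, N4, N5, N6, N7, N8}); total cost 2 + 8 + 8 = 18.
No covering selection has total cost below 18.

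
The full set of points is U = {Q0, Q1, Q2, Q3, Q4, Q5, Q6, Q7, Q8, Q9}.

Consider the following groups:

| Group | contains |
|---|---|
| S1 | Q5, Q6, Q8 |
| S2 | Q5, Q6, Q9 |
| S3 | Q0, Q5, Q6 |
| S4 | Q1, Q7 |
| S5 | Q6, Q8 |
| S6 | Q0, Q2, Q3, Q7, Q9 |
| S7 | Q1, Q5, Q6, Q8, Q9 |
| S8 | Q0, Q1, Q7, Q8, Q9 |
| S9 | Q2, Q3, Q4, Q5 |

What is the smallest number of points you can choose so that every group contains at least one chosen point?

3

The 3 points {Q5, Q7, Q8} hit every group.
The groups S4, S5, S9 are pairwise disjoint, so any hitting set needs a separate point for each — at least 3. Hence 3 is optimal.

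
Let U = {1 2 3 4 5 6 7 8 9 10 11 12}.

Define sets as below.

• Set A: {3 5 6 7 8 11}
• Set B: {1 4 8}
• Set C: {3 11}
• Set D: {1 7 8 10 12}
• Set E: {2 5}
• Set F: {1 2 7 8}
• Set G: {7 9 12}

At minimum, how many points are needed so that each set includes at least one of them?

The 4 points {3, 5, 8, 12} hit every set.
The sets B, C, E, G are pairwise disjoint, so any hitting set needs a separate point for each — at least 4. Hence 4 is optimal.

4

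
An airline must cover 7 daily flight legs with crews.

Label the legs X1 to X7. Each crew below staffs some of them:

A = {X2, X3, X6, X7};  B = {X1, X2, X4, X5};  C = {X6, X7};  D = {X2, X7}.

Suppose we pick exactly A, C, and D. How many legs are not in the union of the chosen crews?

3

Union of A, C, D = {X2, X3, X6, X7}.
Not covered: X1, X4, X5 — 3 legs.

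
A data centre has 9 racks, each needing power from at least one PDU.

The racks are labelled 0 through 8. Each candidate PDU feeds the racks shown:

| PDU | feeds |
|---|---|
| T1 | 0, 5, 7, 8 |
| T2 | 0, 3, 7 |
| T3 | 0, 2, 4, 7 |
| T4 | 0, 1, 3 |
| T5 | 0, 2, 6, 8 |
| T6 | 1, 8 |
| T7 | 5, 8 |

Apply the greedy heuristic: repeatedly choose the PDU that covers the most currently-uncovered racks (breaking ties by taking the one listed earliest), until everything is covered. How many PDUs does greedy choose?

Greedy: pick T1 (covers 4 new) → pick T3 (covers 2 new) → pick T4 (covers 2 new) → pick T5 (covers 1 new). Total picks: 4.

4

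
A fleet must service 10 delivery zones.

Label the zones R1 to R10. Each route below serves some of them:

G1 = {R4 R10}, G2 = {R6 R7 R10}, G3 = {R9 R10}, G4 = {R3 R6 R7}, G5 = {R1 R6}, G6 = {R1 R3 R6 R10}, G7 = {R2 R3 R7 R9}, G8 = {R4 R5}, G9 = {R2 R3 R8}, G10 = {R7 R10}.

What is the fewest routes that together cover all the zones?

Take {G6, G7, G8, G9}. Their union is {R1, R2, R3, R4, R5, R6, R7, R8, R9, R10}, which is all 10 zones.
Only G9 contains R8, so G9 is forced; the remaining 7 zones need at least 3 more routes (each remaining route adds at most 3) — so at least 4 routes are needed, and 4 is optimal.

4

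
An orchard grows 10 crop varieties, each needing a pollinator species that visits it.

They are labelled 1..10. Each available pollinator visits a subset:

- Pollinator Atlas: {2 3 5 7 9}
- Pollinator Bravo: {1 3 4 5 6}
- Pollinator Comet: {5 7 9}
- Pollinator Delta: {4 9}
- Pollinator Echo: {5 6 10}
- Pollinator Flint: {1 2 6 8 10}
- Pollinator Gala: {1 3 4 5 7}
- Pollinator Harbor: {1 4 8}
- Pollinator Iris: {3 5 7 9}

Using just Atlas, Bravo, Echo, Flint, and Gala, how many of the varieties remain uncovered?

0

Union of Atlas, Bravo, Echo, Flint, Gala = {1, 2, 3, 4, 5, 6, 7, 8, 9, 10} — that's every variety, so 0 are uncovered.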